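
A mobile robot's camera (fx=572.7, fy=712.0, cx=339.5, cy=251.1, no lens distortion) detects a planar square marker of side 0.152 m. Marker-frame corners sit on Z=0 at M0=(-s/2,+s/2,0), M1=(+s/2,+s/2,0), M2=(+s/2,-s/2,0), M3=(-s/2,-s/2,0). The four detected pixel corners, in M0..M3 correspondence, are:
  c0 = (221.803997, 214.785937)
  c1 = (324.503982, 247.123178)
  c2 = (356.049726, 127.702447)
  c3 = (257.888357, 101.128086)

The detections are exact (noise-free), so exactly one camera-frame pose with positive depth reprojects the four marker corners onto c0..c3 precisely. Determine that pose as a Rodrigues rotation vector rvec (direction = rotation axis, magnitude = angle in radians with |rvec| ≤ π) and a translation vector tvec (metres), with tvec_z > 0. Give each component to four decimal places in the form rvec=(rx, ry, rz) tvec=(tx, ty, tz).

rvec=(-0.3359, 0.1469, 0.2748) tvec=(-0.0707, -0.0916, 0.8119)

Intrinsics K: fx=572.7, fy=712.0, cx=339.5, cy=251.1
Marker side s = 0.152 m; corners in marker frame (Z=0):
  M0 = (-0.0760, +0.0760, 0)
  M1 = (+0.0760, +0.0760, 0)
  M2 = (+0.0760, -0.0760, 0)
  M3 = (-0.0760, -0.0760, 0)
Detected image corners:
  c0 = (221.803997, 214.785937) px
  c1 = (324.503982, 247.123178) px
  c2 = (356.049726, 127.702447) px
  c3 = (257.888357, 101.128086) px
Planar DLT: solve 8×8 A·h = b for H (H[2,2]=1):
  H  [+593.42576 -331.48552 +289.66340]
  H  [+153.43353 +701.62673 +170.76641]
  H  [-0.23056 -0.37494 +1.00000]
B = K⁻¹H; ‖b₁‖=1.231614, ‖b₂‖=1.231614; λ = 2/(‖b₁‖+‖b₂‖) = 0.811943, sign → tz>0 ⇒ λ=+0.811943
r₁ = λ·B[:,0] = (+0.95230,+0.24099,-0.18720); r₂ = λ·B[:,1] = (-0.28949,+0.90748,-0.30443)
r₃ = r₁×r₂ = (+0.09652,+0.34411,+0.93396); SVD([r₁ r₂ r₃]) → R = UVᵀ:
  R  [+0.95230 -0.28949 +0.09652]
  R  [+0.24099 +0.90748 +0.34411]
  R  [-0.18720 -0.30443 +0.93396]
t = (-0.07066, -0.09161, +0.81194) m
tr R = 2.793736; θ = arccos((tr R − 1)/2) = 0.458159 rad = 26.251°
axis k = ((R−Rᵀ)₃₂, (R−Rᵀ)₁₃, (R−Rᵀ)₂₁) / (2 sinθ) = (-0.733145, +0.320733, +0.599691)
rvec = θ·k = (-0.335897, +0.146947, +0.274754)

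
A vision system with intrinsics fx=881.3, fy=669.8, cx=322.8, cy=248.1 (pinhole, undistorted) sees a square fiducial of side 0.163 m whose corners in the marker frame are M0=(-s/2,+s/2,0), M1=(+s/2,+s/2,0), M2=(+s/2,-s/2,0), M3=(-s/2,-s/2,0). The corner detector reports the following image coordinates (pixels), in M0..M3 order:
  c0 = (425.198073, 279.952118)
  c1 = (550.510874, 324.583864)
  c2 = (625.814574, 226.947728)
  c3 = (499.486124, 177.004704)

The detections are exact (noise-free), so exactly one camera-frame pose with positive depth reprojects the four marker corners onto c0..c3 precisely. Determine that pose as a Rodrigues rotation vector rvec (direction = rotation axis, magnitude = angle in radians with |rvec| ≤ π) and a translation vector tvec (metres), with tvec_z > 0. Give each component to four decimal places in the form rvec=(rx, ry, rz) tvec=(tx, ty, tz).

rvec=(0.2313, -0.1811, 0.4546) tvec=(0.2188, 0.0074, 0.9497)

Intrinsics K: fx=881.3, fy=669.8, cx=322.8, cy=248.1
Marker side s = 0.163 m; corners in marker frame (Z=0):
  M0 = (-0.0815, +0.0815, 0)
  M1 = (+0.0815, +0.0815, 0)
  M2 = (+0.0815, -0.0815, 0)
  M3 = (-0.0815, -0.0815, 0)
Detected image corners:
  c0 = (425.198073, 279.952118) px
  c1 = (550.510874, 324.583864) px
  c2 = (625.814574, 226.947728) px
  c3 = (499.486124, 177.004704) px
Planar DLT: solve 8×8 A·h = b for H (H[2,2]=1):
  H  [+895.57067 -359.37526 +525.88233]
  H  [+349.23751 +662.76078 +253.35058]
  H  [+0.23553 +0.18954 +1.00000]
B = K⁻¹H; ‖b₁‖=1.052962, ‖b₂‖=1.052962; λ = 2/(‖b₁‖+‖b₂‖) = 0.949702, sign → tz>0 ⇒ λ=+0.949702
r₁ = λ·B[:,0] = (+0.88315,+0.41233,+0.22368); r₂ = λ·B[:,1] = (-0.45320,+0.87305,+0.18000)
r₃ = r₁×r₂ = (-0.12107,-0.26034,+0.95790); SVD([r₁ r₂ r₃]) → R = UVᵀ:
  R  [+0.88315 -0.45320 -0.12107]
  R  [+0.41233 +0.87305 -0.26034]
  R  [+0.22368 +0.18000 +0.95790]
t = (+0.21884, +0.00744, +0.94970) m
tr R = 2.714091; θ = arccos((tr R − 1)/2) = 0.541288 rad = 31.014°
axis k = ((R−Rᵀ)₃₂, (R−Rᵀ)₁₃, (R−Rᵀ)₂₁) / (2 sinθ) = (+0.427322, -0.334553, +0.839923)
rvec = θ·k = (+0.231305, -0.181089, +0.454640)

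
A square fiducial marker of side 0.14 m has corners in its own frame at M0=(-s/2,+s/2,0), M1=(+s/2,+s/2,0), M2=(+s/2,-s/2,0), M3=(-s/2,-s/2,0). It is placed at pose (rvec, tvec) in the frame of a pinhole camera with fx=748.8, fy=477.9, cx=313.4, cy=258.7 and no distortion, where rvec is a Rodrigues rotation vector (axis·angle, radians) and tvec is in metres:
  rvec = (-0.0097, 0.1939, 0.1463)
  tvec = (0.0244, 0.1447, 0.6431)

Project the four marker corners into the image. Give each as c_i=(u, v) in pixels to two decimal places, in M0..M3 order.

c0=(252.13, 407.02) c1=(411.04, 428.66) c2=(435.43, 323.65) c3=(275.36, 306.31)

Intrinsics K: fx=748.8, fy=477.9, cx=313.4, cy=258.7
Marker side s = 0.14 m; corners in marker frame (Z=0):
  M0 = (-0.0700, +0.0700, 0)
  M1 = (+0.0700, +0.0700, 0)
  M2 = (+0.0700, -0.0700, 0)
  M3 = (-0.0700, -0.0700, 0)
rvec = (-0.0097, 0.1939, 0.1463), |rvec| = θ = 0.24309 rad = 13.928°
Rodrigues: sinθ=0.24071, 1−cosθ=0.02940; R = I + sinθ·[k]× + (1−cosθ)·[k]×²:
    [+0.97064 -0.14580 +0.19129]
    [+0.14393 +0.98930 +0.02372]
    [-0.19270 +0.00451 +0.98125]
t = (0.0244, 0.1447, 0.6431) m
M0: Pc = R·M0+t = (-0.05375, +0.20388, +0.65690); u = 748.8·(-0.05375)/0.65690 + 313.4 = 252.1296, v = 477.9·(+0.20388)/0.65690 + 258.7 = 407.0206
M1: Pc = R·M1+t = (+0.08214, +0.22403, +0.62993); u = 748.8·(+0.08214)/0.62993 + 313.4 = 411.0397, v = 477.9·(+0.22403)/0.62993 + 258.7 = 428.6597
M2: Pc = R·M2+t = (+0.10255, +0.08552, +0.62930); u = 748.8·(+0.10255)/0.62930 + 313.4 = 435.4258, v = 477.9·(+0.08552)/0.62930 + 258.7 = 323.6485
M3: Pc = R·M3+t = (-0.03334, +0.06537, +0.65627); u = 748.8·(-0.03334)/0.65627 + 313.4 = 275.3604, v = 477.9·(+0.06537)/0.65627 + 258.7 = 306.3054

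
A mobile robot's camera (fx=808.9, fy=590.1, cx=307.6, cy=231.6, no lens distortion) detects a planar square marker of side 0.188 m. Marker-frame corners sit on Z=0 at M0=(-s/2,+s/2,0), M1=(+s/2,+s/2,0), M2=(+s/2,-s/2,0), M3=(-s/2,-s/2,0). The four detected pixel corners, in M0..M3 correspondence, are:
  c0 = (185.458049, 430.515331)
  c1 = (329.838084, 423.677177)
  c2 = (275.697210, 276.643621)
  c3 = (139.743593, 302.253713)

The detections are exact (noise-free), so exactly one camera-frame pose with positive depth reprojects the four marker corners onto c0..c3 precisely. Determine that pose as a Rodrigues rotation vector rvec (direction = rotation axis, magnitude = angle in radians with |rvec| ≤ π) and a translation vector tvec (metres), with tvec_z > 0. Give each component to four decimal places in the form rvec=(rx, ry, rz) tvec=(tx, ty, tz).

Intrinsics K: fx=808.9, fy=590.1, cx=307.6, cy=231.6
Marker side s = 0.188 m; corners in marker frame (Z=0):
  M0 = (-0.0940, +0.0940, 0)
  M1 = (+0.0940, +0.0940, 0)
  M2 = (+0.0940, -0.0940, 0)
  M3 = (-0.0940, -0.0940, 0)
Detected image corners:
  c0 = (185.458049, 430.515331) px
  c1 = (329.838084, 423.677177) px
  c2 = (275.697210, 276.643621) px
  c3 = (139.743593, 302.253713) px
Planar DLT: solve 8×8 A·h = b for H (H[2,2]=1):
  H  [+575.03744 +250.32326 +227.72139]
  H  [-348.95642 +707.62646 +358.44981]
  H  [-0.73235 -0.05891 +1.00000]
B = K⁻¹H; ‖b₁‖=1.267903, ‖b₂‖=1.267903; λ = 2/(‖b₁‖+‖b₂‖) = 0.788704, sign → tz>0 ⇒ λ=+0.788704
r₁ = λ·B[:,0] = (+0.78033,-0.23970,-0.57761); r₂ = λ·B[:,1] = (+0.26174,+0.96402,-0.04646)
r₃ = r₁×r₂ = (+0.56796,-0.11493,+0.81499); SVD([r₁ r₂ r₃]) → R = UVᵀ:
  R  [+0.78033 +0.26174 +0.56796]
  R  [-0.23970 +0.96402 -0.11493]
  R  [-0.57761 -0.04646 +0.81499]
t = (-0.07788, +0.16954, +0.78870) m
tr R = 2.559337; θ = arccos((tr R − 1)/2) = 0.676660 rad = 38.770°
axis k = ((R−Rᵀ)₃₂, (R−Rᵀ)₁₃, (R−Rᵀ)₂₁) / (2 sinθ) = (+0.054672, +0.914712, -0.400392)
rvec = θ·k = (+0.036994, +0.618949, -0.270929)

rvec=(0.0370, 0.6189, -0.2709) tvec=(-0.0779, 0.1695, 0.7887)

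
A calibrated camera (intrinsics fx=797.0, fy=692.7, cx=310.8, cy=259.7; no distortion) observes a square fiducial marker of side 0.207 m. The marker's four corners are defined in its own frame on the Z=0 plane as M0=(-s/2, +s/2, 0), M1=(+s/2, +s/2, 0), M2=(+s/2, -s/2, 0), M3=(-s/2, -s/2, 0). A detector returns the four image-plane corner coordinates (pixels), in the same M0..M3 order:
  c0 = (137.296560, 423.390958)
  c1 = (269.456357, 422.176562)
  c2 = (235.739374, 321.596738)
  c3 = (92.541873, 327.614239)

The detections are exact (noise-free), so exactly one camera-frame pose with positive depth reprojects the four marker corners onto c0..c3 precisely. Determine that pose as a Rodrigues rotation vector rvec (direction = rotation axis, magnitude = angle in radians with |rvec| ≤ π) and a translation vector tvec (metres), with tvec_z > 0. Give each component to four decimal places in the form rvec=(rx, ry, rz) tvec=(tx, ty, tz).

rvec=(0.5490, 0.2224, -0.1349) tvec=(-0.1785, 0.1871, 1.1143)

Intrinsics K: fx=797.0, fy=692.7, cx=310.8, cy=259.7
Marker side s = 0.207 m; corners in marker frame (Z=0):
  M0 = (-0.1035, +0.1035, 0)
  M1 = (+0.1035, +0.1035, 0)
  M2 = (+0.1035, -0.1035, 0)
  M3 = (-0.1035, -0.1035, 0)
Detected image corners:
  c0 = (137.296560, 423.390958) px
  c1 = (269.456357, 422.176562) px
  c2 = (235.739374, 321.596738) px
  c3 = (92.541873, 327.614239) px
Planar DLT: solve 8×8 A·h = b for H (H[2,2]=1):
  H  [+623.48836 +272.82907 +183.10627]
  H  [-99.05443 +642.16177 +376.02169]
  H  [-0.21977 +0.44992 +1.00000]
B = K⁻¹H; ‖b₁‖=0.897434, ‖b₂‖=0.897434; λ = 2/(‖b₁‖+‖b₂‖) = 1.114288, sign → tz>0 ⇒ λ=+1.114288
r₁ = λ·B[:,0] = (+0.96720,-0.06753,-0.24489); r₂ = λ·B[:,1] = (+0.18594,+0.84503,+0.50135)
r₃ = r₁×r₂ = (+0.17308,-0.53043,+0.82987); SVD([r₁ r₂ r₃]) → R = UVᵀ:
  R  [+0.96720 +0.18594 +0.17308]
  R  [-0.06753 +0.84503 -0.53043]
  R  [-0.24489 +0.50135 +0.82987]
t = (-0.17853, +0.18712, +1.11429) m
tr R = 2.642099; θ = arccos((tr R − 1)/2) = 0.607549 rad = 34.810°
axis k = ((R−Rᵀ)₃₂, (R−Rᵀ)₁₃, (R−Rᵀ)₂₁) / (2 sinθ) = (+0.903711, +0.366086, -0.222006)
rvec = θ·k = (+0.549049, +0.222415, -0.134880)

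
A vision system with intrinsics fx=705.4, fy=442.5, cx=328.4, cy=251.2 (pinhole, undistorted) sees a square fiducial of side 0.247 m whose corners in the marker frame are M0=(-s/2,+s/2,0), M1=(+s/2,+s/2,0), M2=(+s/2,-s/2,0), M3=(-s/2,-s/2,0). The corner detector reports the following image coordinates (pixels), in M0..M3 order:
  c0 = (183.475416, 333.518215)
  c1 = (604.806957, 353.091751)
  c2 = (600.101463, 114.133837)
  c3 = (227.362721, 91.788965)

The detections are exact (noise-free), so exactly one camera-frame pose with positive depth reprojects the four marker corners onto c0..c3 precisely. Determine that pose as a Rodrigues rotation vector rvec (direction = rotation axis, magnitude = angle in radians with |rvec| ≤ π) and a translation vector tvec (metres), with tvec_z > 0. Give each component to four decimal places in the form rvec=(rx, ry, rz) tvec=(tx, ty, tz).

rvec=(-0.2146, -0.0478, 0.0772) tvec=(0.0485, -0.0348, 0.4368)

Intrinsics K: fx=705.4, fy=442.5, cx=328.4, cy=251.2
Marker side s = 0.247 m; corners in marker frame (Z=0):
  M0 = (-0.1235, +0.1235, 0)
  M1 = (+0.1235, +0.1235, 0)
  M2 = (+0.1235, -0.1235, 0)
  M3 = (-0.1235, -0.1235, 0)
Detected image corners:
  c0 = (183.475416, 333.518215) px
  c1 = (604.806957, 353.091751) px
  c2 = (600.101463, 114.133837) px
  c3 = (227.362721, 91.788965) px
Planar DLT: solve 8×8 A·h = b for H (H[2,2]=1):
  H  [+1637.61961 -276.59570 +406.72519]
  H  [+105.16760 +863.41132 +215.96072]
  H  [+0.08951 -0.49109 +1.00000]
B = K⁻¹H; ‖b₁‖=2.289272, ‖b₂‖=2.289272; λ = 2/(‖b₁‖+‖b₂‖) = 0.436820, sign → tz>0 ⇒ λ=+0.436820
r₁ = λ·B[:,0] = (+0.99590,+0.08162,+0.03910); r₂ = λ·B[:,1] = (-0.07141,+0.97411,-0.21452)
r₃ = r₁×r₂ = (-0.05560,+0.21084,+0.97594); SVD([r₁ r₂ r₃]) → R = UVᵀ:
  R  [+0.99590 -0.07141 -0.05560]
  R  [+0.08162 +0.97411 +0.21084]
  R  [+0.03910 -0.21452 +0.97594]
t = (+0.04850, -0.03479, +0.43682) m
tr R = 2.945940; θ = arccos((tr R − 1)/2) = 0.233035 rad = 13.352°
axis k = ((R−Rᵀ)₃₂, (R−Rᵀ)₁₃, (R−Rᵀ)₂₁) / (2 sinθ) = (-0.920964, -0.205028, +0.331344)
rvec = θ·k = (-0.214617, -0.047779, +0.077215)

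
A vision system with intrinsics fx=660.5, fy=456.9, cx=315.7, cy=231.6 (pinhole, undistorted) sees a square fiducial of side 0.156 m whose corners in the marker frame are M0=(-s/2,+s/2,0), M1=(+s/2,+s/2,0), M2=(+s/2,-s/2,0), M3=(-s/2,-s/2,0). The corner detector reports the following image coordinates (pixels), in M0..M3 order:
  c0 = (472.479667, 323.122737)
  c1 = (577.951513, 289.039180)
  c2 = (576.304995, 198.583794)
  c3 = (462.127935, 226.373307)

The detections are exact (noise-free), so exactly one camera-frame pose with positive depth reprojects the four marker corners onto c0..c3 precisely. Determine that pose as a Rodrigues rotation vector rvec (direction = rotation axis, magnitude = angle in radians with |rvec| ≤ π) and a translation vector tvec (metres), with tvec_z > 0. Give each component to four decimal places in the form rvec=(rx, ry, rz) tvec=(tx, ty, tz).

Intrinsics K: fx=660.5, fy=456.9, cx=315.7, cy=231.6
Marker side s = 0.156 m; corners in marker frame (Z=0):
  M0 = (-0.0780, +0.0780, 0)
  M1 = (+0.0780, +0.0780, 0)
  M2 = (+0.0780, -0.0780, 0)
  M3 = (-0.0780, -0.0780, 0)
Detected image corners:
  c0 = (472.479667, 323.122737) px
  c1 = (577.951513, 289.039180) px
  c2 = (576.304995, 198.583794) px
  c3 = (462.127935, 226.373307) px
Planar DLT: solve 8×8 A·h = b for H (H[2,2]=1):
  H  [+1010.21450 +285.73420 +524.84739]
  H  [-46.51200 +722.49882 +260.30741]
  H  [+0.58835 +0.47597 +1.00000]
B = K⁻¹H; ‖b₁‖=1.436775, ‖b₂‖=1.436775; λ = 2/(‖b₁‖+‖b₂‖) = 0.696003, sign → tz>0 ⇒ λ=+0.696003
r₁ = λ·B[:,0] = (+0.86879,-0.27842,+0.40950); r₂ = λ·B[:,1] = (+0.14275,+0.93267,+0.33128)
r₃ = r₁×r₂ = (-0.47416,-0.22935,+0.85004); SVD([r₁ r₂ r₃]) → R = UVᵀ:
  R  [+0.86879 +0.14275 -0.47416]
  R  [-0.27842 +0.93267 -0.22935]
  R  [+0.40950 +0.33128 +0.85004]
t = (+0.22039, +0.04373, +0.69600) m
tr R = 2.651502; θ = arccos((tr R − 1)/2) = 0.599264 rad = 34.335°
axis k = ((R−Rᵀ)₃₂, (R−Rᵀ)₁₃, (R−Rᵀ)₂₁) / (2 sinθ) = (+0.496980, -0.783335, -0.373360)
rvec = θ·k = (+0.297822, -0.469424, -0.223741)

rvec=(0.2978, -0.4694, -0.2237) tvec=(0.2204, 0.0437, 0.6960)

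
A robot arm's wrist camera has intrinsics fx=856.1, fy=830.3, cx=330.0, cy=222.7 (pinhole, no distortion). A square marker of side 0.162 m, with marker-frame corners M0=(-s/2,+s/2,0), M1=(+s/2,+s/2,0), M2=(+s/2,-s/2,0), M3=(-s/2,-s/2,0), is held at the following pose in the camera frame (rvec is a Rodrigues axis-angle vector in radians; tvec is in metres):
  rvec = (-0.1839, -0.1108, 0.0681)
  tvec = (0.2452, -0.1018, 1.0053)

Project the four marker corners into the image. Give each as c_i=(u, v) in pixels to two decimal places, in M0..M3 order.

c0=(469.72, 198.48) c1=(605.08, 209.35) c2=(604.75, 81.49) c3=(473.42, 68.83)

Intrinsics K: fx=856.1, fy=830.3, cx=330.0, cy=222.7
Marker side s = 0.162 m; corners in marker frame (Z=0):
  M0 = (-0.0810, +0.0810, 0)
  M1 = (+0.0810, +0.0810, 0)
  M2 = (+0.0810, -0.0810, 0)
  M3 = (-0.0810, -0.0810, 0)
rvec = (-0.1839, -0.1108, 0.0681), |rvec| = θ = 0.22524 rad = 12.905°
Rodrigues: sinθ=0.22334, 1−cosθ=0.02526; R = I + sinθ·[k]× + (1−cosθ)·[k]×²:
    [+0.99158 -0.05738 -0.11610]
    [+0.07767 +0.98085 +0.17859]
    [+0.10363 -0.18611 +0.97705]
t = (0.2452, -0.1018, 1.0053) m
M0: Pc = R·M0+t = (+0.16023, -0.02864, +0.98183); u = 856.1·(+0.16023)/0.98183 + 330.0 = 469.7150, v = 830.3·(-0.02864)/0.98183 + 222.7 = 198.4783
M1: Pc = R·M1+t = (+0.32087, -0.01606, +0.99862); u = 856.1·(+0.32087)/0.99862 + 330.0 = 605.0766, v = 830.3·(-0.01606)/0.99862 + 222.7 = 209.3473
M2: Pc = R·M2+t = (+0.33017, -0.17496, +1.02877); u = 856.1·(+0.33017)/1.02877 + 330.0 = 604.7507, v = 830.3·(-0.17496)/1.02877 + 222.7 = 81.4949
M3: Pc = R·M3+t = (+0.16953, -0.18754, +1.01198); u = 856.1·(+0.16953)/1.01198 + 330.0 = 473.4164, v = 830.3·(-0.18754)/1.01198 + 222.7 = 68.8287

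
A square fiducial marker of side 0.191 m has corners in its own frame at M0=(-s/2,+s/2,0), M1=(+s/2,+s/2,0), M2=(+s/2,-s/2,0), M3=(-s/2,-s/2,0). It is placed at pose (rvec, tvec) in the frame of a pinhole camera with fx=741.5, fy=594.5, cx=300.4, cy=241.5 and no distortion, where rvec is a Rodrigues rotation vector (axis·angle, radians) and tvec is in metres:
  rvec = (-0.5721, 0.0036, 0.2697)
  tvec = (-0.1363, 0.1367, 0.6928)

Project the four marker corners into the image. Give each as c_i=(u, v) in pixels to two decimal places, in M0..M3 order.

Intrinsics K: fx=741.5, fy=594.5, cx=300.4, cy=241.5
Marker side s = 0.191 m; corners in marker frame (Z=0):
  M0 = (-0.0955, +0.0955, 0)
  M1 = (+0.0955, +0.0955, 0)
  M2 = (+0.0955, -0.0955, 0)
  M3 = (-0.0955, -0.0955, 0)
rvec = (-0.5721, 0.0036, 0.2697), |rvec| = θ = 0.63249 rad = 36.239°
Rodrigues: sinθ=0.59116, 1−cosθ=0.19344; R = I + sinθ·[k]× + (1−cosθ)·[k]×²:
    [+0.96482 -0.25307 -0.07125]
    [+0.25108 +0.80656 +0.53518]
    [-0.07797 -0.53424 +0.84173]
t = (-0.1363, 0.1367, 0.6928) m
M0: Pc = R·M0+t = (-0.25261, +0.18975, +0.64923); u = 741.5·(-0.25261)/0.64923 + 300.4 = 11.8886, v = 594.5·(+0.18975)/0.64923 + 241.5 = 415.2538
M1: Pc = R·M1+t = (-0.06833, +0.23770, +0.63433); u = 741.5·(-0.06833)/0.63433 + 300.4 = 220.5287, v = 594.5·(+0.23770)/0.63433 + 241.5 = 464.2778
M2: Pc = R·M2+t = (-0.01999, +0.08365, +0.73637); u = 741.5·(-0.01999)/0.73637 + 300.4 = 280.2694, v = 594.5·(+0.08365)/0.73637 + 241.5 = 309.0346
M3: Pc = R·M3+t = (-0.20427, +0.03570, +0.75127); u = 741.5·(-0.20427)/0.75127 + 300.4 = 98.7834, v = 594.5·(+0.03570)/0.75127 + 241.5 = 269.7469

c0=(11.89, 415.25) c1=(220.53, 464.28) c2=(280.27, 309.03) c3=(98.78, 269.75)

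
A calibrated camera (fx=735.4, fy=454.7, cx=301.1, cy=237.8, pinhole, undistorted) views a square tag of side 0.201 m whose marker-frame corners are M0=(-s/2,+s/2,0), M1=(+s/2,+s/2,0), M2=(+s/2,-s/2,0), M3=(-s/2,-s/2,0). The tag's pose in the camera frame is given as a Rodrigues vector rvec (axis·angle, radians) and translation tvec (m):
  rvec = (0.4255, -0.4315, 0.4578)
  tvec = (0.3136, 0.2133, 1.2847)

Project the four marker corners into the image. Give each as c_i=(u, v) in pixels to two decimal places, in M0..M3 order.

Intrinsics K: fx=735.4, fy=454.7, cx=301.1, cy=237.8
Marker side s = 0.201 m; corners in marker frame (Z=0):
  M0 = (-0.1005, +0.1005, 0)
  M1 = (+0.1005, +0.1005, 0)
  M2 = (+0.1005, -0.1005, 0)
  M3 = (-0.1005, -0.1005, 0)
rvec = (0.4255, -0.4315, 0.4578), |rvec| = θ = 0.75949 rad = 43.516°
Rodrigues: sinθ=0.68855, 1−cosθ=0.27481; R = I + sinθ·[k]× + (1−cosθ)·[k]×²:
    [+0.81144 -0.50251 -0.29839]
    [+0.32757 +0.81389 -0.47987]
    [+0.48400 +0.29164 +0.82504]
t = (0.3136, 0.2133, 1.2847) m
M0: Pc = R·M0+t = (+0.18155, +0.26218, +1.26537); u = 735.4·(+0.18155)/1.26537 + 301.1 = 406.6107, v = 454.7·(+0.26218)/1.26537 + 237.8 = 332.0108
M1: Pc = R·M1+t = (+0.34465, +0.32802, +1.36265); u = 735.4·(+0.34465)/1.36265 + 301.1 = 487.1004, v = 454.7·(+0.32802)/1.36265 + 237.8 = 347.2551
M2: Pc = R·M2+t = (+0.44565, +0.16442, +1.30403); u = 735.4·(+0.44565)/1.30403 + 301.1 = 552.4229, v = 454.7·(+0.16442)/1.30403 + 237.8 = 295.1327
M3: Pc = R·M3+t = (+0.28255, +0.09858, +1.20675); u = 735.4·(+0.28255)/1.20675 + 301.1 = 473.2893, v = 454.7·(+0.09858)/1.20675 + 237.8 = 274.9459

c0=(406.61, 332.01) c1=(487.10, 347.26) c2=(552.42, 295.13) c3=(473.29, 274.95)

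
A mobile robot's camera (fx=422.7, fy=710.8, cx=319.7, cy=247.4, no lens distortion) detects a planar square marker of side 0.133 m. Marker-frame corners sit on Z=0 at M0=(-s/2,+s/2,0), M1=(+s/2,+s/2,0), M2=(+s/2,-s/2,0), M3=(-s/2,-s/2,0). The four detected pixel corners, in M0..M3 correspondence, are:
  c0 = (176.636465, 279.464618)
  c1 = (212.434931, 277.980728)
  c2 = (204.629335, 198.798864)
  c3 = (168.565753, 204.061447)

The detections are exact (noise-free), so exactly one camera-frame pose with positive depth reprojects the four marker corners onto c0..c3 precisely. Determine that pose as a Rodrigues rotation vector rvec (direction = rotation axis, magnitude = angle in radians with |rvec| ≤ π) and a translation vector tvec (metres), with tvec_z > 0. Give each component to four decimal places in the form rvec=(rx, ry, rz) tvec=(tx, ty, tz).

rvec=(0.1879, 0.4442, -0.0823) tvec=(-0.3679, -0.0117, 1.2006)

Intrinsics K: fx=422.7, fy=710.8, cx=319.7, cy=247.4
Marker side s = 0.133 m; corners in marker frame (Z=0):
  M0 = (-0.0665, +0.0665, 0)
  M1 = (+0.0665, +0.0665, 0)
  M2 = (+0.0665, -0.0665, 0)
  M3 = (-0.0665, -0.0665, 0)
Detected image corners:
  c0 = (176.636465, 279.464618) px
  c1 = (212.434931, 277.980728) px
  c2 = (204.629335, 198.798864) px
  c3 = (168.565753, 204.061447) px
Planar DLT: solve 8×8 A·h = b for H (H[2,2]=1):
  H  [+201.22645 +85.50836 +190.17026]
  H  [-112.06375 +613.30677 +240.46490]
  H  [-0.36167 +0.13538 +1.00000]
B = K⁻¹H; ‖b₁‖=0.832890, ‖b₂‖=0.832890; λ = 2/(‖b₁‖+‖b₂‖) = 1.200638, sign → tz>0 ⇒ λ=+1.200638
r₁ = λ·B[:,0] = (+0.89999,-0.03815,-0.43424); r₂ = λ·B[:,1] = (+0.11994,+0.97938,+0.16254)
r₃ = r₁×r₂ = (+0.41908,-0.19837,+0.88601); SVD([r₁ r₂ r₃]) → R = UVᵀ:
  R  [+0.89999 +0.11994 +0.41908]
  R  [-0.03815 +0.97938 -0.19837]
  R  [-0.43424 +0.16254 +0.88601]
t = (-0.36792, -0.01171, +1.20064) m
tr R = 2.765387; θ = arccos((tr R − 1)/2) = 0.489233 rad = 28.031°
axis k = ((R−Rᵀ)₃₂, (R−Rᵀ)₁₃, (R−Rᵀ)₂₁) / (2 sinθ) = (+0.383992, +0.907887, -0.168202)
rvec = θ·k = (+0.187862, +0.444169, -0.082290)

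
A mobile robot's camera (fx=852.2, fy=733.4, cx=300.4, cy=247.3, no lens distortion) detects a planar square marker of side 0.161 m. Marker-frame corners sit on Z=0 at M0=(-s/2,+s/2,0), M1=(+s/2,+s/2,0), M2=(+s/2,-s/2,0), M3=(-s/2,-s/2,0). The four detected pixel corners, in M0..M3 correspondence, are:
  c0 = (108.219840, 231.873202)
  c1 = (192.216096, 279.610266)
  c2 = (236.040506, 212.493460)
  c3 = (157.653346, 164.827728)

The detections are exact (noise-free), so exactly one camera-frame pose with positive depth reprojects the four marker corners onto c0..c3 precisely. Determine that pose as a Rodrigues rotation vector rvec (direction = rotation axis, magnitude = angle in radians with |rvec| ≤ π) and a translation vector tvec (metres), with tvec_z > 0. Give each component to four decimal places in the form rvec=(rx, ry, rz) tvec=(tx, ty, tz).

rvec=(-0.3542, -0.4253, 0.5314) tvec=(-0.2053, -0.0485, 1.3927)

Intrinsics K: fx=852.2, fy=733.4, cx=300.4, cy=247.3
Marker side s = 0.161 m; corners in marker frame (Z=0):
  M0 = (-0.0805, +0.0805, 0)
  M1 = (+0.0805, +0.0805, 0)
  M2 = (+0.0805, -0.0805, 0)
  M3 = (-0.0805, -0.0805, 0)
Detected image corners:
  c0 = (108.219840, 231.873202) px
  c1 = (192.216096, 279.610266) px
  c2 = (236.040506, 212.493460) px
  c3 = (157.653346, 164.827728) px
Planar DLT: solve 8×8 A·h = b for H (H[2,2]=1):
  H  [+540.64771 -342.66147 +174.80200]
  H  [+343.37484 +348.35991 +221.77824]
  H  [+0.21196 -0.30737 +1.00000]
B = K⁻¹H; ‖b₁‖=0.718038, ‖b₂‖=0.718038; λ = 2/(‖b₁‖+‖b₂‖) = 1.392684, sign → tz>0 ⇒ λ=+1.392684
r₁ = λ·B[:,0] = (+0.77948,+0.55251,+0.29520); r₂ = λ·B[:,1] = (-0.40909,+0.80586,-0.42806)
r₃ = r₁×r₂ = (-0.47440,+0.21290,+0.85418); SVD([r₁ r₂ r₃]) → R = UVᵀ:
  R  [+0.77948 -0.40909 -0.47440]
  R  [+0.55251 +0.80586 +0.21290]
  R  [+0.29520 -0.42806 +0.85418]
t = (-0.20526, -0.04846, +1.39268) m
tr R = 2.439517; θ = arccos((tr R − 1)/2) = 0.767342 rad = 43.965°
axis k = ((R−Rᵀ)₃₂, (R−Rᵀ)₁₃, (R−Rᵀ)₂₁) / (2 sinθ) = (-0.461642, -0.554282, +0.692573)
rvec = θ·k = (-0.354237, -0.425324, +0.531441)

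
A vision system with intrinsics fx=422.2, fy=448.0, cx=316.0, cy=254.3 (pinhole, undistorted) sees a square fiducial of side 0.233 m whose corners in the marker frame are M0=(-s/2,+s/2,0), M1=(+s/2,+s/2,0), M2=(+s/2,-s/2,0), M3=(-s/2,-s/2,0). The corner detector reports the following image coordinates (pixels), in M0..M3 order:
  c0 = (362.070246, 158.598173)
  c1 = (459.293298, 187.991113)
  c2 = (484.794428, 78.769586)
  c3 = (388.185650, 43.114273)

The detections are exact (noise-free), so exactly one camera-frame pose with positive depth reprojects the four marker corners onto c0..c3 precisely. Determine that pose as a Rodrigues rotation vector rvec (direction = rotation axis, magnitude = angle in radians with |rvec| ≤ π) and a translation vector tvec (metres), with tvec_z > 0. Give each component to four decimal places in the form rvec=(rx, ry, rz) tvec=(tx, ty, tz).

rvec=(0.0554, -0.2065, 0.2296) tvec=(0.2353, -0.2782, 0.9129)

Intrinsics K: fx=422.2, fy=448.0, cx=316.0, cy=254.3
Marker side s = 0.233 m; corners in marker frame (Z=0):
  M0 = (-0.1165, +0.1165, 0)
  M1 = (+0.1165, +0.1165, 0)
  M2 = (+0.1165, -0.1165, 0)
  M3 = (-0.1165, -0.1165, 0)
Detected image corners:
  c0 = (362.070246, 158.598173) px
  c1 = (459.293298, 187.991113) px
  c2 = (484.794428, 78.769586) px
  c3 = (388.185650, 43.114273) px
Planar DLT: solve 8×8 A·h = b for H (H[2,2]=1):
  H  [+513.12859 -96.37519 +424.83007]
  H  [+166.40369 +485.81028 +117.77470]
  H  [+0.22941 +0.03389 +1.00000]
B = K⁻¹H; ‖b₁‖=1.095467, ‖b₂‖=1.095467; λ = 2/(‖b₁‖+‖b₂‖) = 0.912853, sign → tz>0 ⇒ λ=+0.912853
r₁ = λ·B[:,0] = (+0.95271,+0.22019,+0.20942); r₂ = λ·B[:,1] = (-0.23153,+0.97234,+0.03094)
r₃ = r₁×r₂ = (-0.19681,-0.07796,+0.97734); SVD([r₁ r₂ r₃]) → R = UVᵀ:
  R  [+0.95271 -0.23153 -0.19681]
  R  [+0.22019 +0.97234 -0.07796]
  R  [+0.20942 +0.03094 +0.97734]
t = (+0.23531, -0.27819, +0.91285) m
tr R = 2.902384; θ = arccos((tr R − 1)/2) = 0.313721 rad = 17.975°
axis k = ((R−Rᵀ)₃₂, (R−Rᵀ)₁₃, (R−Rᵀ)₂₁) / (2 sinθ) = (+0.176432, -0.658184, +0.731891)
rvec = θ·k = (+0.055351, -0.206486, +0.229610)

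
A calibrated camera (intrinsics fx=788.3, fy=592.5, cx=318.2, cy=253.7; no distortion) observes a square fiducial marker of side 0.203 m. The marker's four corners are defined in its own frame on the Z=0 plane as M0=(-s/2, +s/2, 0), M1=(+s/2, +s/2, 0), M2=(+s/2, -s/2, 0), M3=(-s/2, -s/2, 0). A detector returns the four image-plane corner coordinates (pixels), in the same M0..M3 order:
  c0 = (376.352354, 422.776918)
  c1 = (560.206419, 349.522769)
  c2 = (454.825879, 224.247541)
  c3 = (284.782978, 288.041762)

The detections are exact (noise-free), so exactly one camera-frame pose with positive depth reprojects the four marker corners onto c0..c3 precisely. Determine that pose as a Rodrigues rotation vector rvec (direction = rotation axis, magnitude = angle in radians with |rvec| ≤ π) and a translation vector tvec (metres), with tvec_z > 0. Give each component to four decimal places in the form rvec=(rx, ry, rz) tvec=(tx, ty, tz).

rvec=(-0.3852, -0.0084, -0.4719) tvec=(0.1008, 0.0862, 0.7970)

Intrinsics K: fx=788.3, fy=592.5, cx=318.2, cy=253.7
Marker side s = 0.203 m; corners in marker frame (Z=0):
  M0 = (-0.1015, +0.1015, 0)
  M1 = (+0.1015, +0.1015, 0)
  M2 = (+0.1015, -0.1015, 0)
  M3 = (-0.1015, -0.1015, 0)
Detected image corners:
  c0 = (376.352354, 422.776918) px
  c1 = (560.206419, 349.522769) px
  c2 = (454.825879, 224.247541) px
  c3 = (284.782978, 288.041762) px
Planar DLT: solve 8×8 A·h = b for H (H[2,2]=1):
  H  [+920.58483 +296.30489 +417.86707]
  H  [-297.80533 +495.12767 +317.74927]
  H  [+0.12046 -0.45153 +1.00000]
B = K⁻¹H; ‖b₁‖=1.254684, ‖b₂‖=1.254684; λ = 2/(‖b₁‖+‖b₂‖) = 0.797014, sign → tz>0 ⇒ λ=+0.797014
r₁ = λ·B[:,0] = (+0.89201,-0.44171,+0.09601); r₂ = λ·B[:,1] = (+0.44484,+0.82012,-0.35987)
r₃ = r₁×r₂ = (+0.08022,+0.36372,+0.92805); SVD([r₁ r₂ r₃]) → R = UVᵀ:
  R  [+0.89201 +0.44484 +0.08022]
  R  [-0.44171 +0.82012 +0.36372]
  R  [+0.09601 -0.35987 +0.92805]
t = (+0.10077, +0.08616, +0.79701) m
tr R = 2.640180; θ = arccos((tr R − 1)/2) = 0.609228 rad = 34.906°
axis k = ((R−Rᵀ)₃₂, (R−Rᵀ)₁₃, (R−Rᵀ)₂₁) / (2 sinθ) = (-0.632252, -0.013791, -0.774640)
rvec = θ·k = (-0.385185, -0.008402, -0.471933)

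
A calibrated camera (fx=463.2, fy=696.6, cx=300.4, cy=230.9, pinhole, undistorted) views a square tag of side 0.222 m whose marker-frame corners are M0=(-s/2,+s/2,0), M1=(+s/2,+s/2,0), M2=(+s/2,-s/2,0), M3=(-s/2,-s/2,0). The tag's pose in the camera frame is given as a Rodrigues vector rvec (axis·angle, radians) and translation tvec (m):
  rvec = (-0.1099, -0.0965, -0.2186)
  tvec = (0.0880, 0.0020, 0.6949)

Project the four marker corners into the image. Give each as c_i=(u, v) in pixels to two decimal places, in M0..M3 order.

c0=(303.65, 368.85) c1=(447.11, 317.28) c2=(410.94, 105.60) c3=(270.75, 148.28)

Intrinsics K: fx=463.2, fy=696.6, cx=300.4, cy=230.9
Marker side s = 0.222 m; corners in marker frame (Z=0):
  M0 = (-0.1110, +0.1110, 0)
  M1 = (+0.1110, +0.1110, 0)
  M2 = (+0.1110, -0.1110, 0)
  M3 = (-0.1110, -0.1110, 0)
rvec = (-0.1099, -0.0965, -0.2186), |rvec| = θ = 0.26301 rad = 15.070°
Rodrigues: sinθ=0.25999, 1−cosθ=0.03439; R = I + sinθ·[k]× + (1−cosθ)·[k]×²:
    [+0.97162 +0.22136 -0.08345]
    [-0.21082 +0.97024 +0.11912]
    [+0.10733 -0.09815 +0.98937]
t = (0.0880, 0.0020, 0.6949) m
M0: Pc = R·M0+t = (+0.00472, +0.13310, +0.67209); u = 463.2·(+0.00472)/0.67209 + 300.4 = 303.6542, v = 696.6·(+0.13310)/0.67209 + 230.9 = 368.8508
M1: Pc = R·M1+t = (+0.22042, +0.08630, +0.69592); u = 463.2·(+0.22042)/0.69592 + 300.4 = 447.1105, v = 696.6·(+0.08630)/0.69592 + 230.9 = 317.2805
M2: Pc = R·M2+t = (+0.17128, -0.12910, +0.71771); u = 463.2·(+0.17128)/0.71771 + 300.4 = 410.9408, v = 696.6·(-0.12910)/0.71771 + 230.9 = 105.5997
M3: Pc = R·M3+t = (-0.04442, -0.08230, +0.69388); u = 463.2·(-0.04442)/0.69388 + 300.4 = 270.7472, v = 696.6·(-0.08230)/0.69388 + 230.9 = 148.2814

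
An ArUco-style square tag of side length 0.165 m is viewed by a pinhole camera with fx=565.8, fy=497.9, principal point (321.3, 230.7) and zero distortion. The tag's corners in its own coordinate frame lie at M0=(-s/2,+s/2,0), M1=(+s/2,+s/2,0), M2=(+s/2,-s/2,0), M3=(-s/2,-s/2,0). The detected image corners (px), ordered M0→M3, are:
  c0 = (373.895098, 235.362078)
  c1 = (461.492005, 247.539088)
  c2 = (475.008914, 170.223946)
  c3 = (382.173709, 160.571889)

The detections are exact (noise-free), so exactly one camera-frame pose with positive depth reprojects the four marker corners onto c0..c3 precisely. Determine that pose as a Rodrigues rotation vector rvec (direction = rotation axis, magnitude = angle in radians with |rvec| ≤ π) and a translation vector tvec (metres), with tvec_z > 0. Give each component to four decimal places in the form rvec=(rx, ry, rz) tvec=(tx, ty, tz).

rvec=(0.3293, 0.2836, 0.1099) tvec=(0.1846, -0.0549, 1.0363)

Intrinsics K: fx=565.8, fy=497.9, cx=321.3, cy=230.7
Marker side s = 0.165 m; corners in marker frame (Z=0):
  M0 = (-0.0825, +0.0825, 0)
  M1 = (+0.0825, +0.0825, 0)
  M2 = (+0.0825, -0.0825, 0)
  M3 = (-0.0825, -0.0825, 0)
Detected image corners:
  c0 = (373.895098, 235.362078) px
  c1 = (461.492005, 247.539088) px
  c2 = (475.008914, 170.223946) px
  c3 = (382.173709, 160.571889) px
Planar DLT: solve 8×8 A·h = b for H (H[2,2]=1):
  H  [+441.64597 +70.53497 +422.07690]
  H  [+16.01957 +526.27461 +204.32307]
  H  [-0.24743 +0.32201 +1.00000]
B = K⁻¹H; ‖b₁‖=0.964963, ‖b₂‖=0.964963; λ = 2/(‖b₁‖+‖b₂‖) = 1.036310, sign → tz>0 ⇒ λ=+1.036310
r₁ = λ·B[:,0] = (+0.95452,+0.15215,-0.25641); r₂ = λ·B[:,1] = (-0.06031,+0.94075,+0.33371)
r₃ = r₁×r₂ = (+0.29199,-0.30306,+0.90714); SVD([r₁ r₂ r₃]) → R = UVᵀ:
  R  [+0.95452 -0.06031 +0.29199]
  R  [+0.15215 +0.94075 -0.30306]
  R  [-0.25641 +0.33371 +0.90714]
t = (+0.18458, -0.05490, +1.03631) m
tr R = 2.802399; θ = arccos((tr R − 1)/2) = 0.448267 rad = 25.684°
axis k = ((R−Rᵀ)₃₂, (R−Rᵀ)₁₃, (R−Rᵀ)₂₁) / (2 sinθ) = (+0.734615, +0.632664, +0.245106)
rvec = θ·k = (+0.329304, +0.283603, +0.109873)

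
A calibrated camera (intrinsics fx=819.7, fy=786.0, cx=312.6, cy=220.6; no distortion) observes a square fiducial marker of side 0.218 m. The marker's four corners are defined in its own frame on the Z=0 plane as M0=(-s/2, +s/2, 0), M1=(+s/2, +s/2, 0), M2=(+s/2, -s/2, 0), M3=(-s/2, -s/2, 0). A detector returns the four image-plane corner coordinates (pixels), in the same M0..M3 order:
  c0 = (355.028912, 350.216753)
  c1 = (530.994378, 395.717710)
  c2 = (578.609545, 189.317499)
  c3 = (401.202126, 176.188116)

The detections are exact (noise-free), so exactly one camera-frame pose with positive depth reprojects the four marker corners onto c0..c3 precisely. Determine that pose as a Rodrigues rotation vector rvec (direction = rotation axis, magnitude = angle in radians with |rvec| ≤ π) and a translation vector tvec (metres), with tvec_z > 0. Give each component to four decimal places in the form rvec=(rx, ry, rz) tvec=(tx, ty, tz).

Intrinsics K: fx=819.7, fy=786.0, cx=312.6, cy=220.6
Marker side s = 0.218 m; corners in marker frame (Z=0):
  M0 = (-0.1090, +0.1090, 0)
  M1 = (+0.1090, +0.1090, 0)
  M2 = (+0.1090, -0.1090, 0)
  M3 = (-0.1090, -0.1090, 0)
Detected image corners:
  c0 = (355.028912, 350.216753) px
  c1 = (530.994378, 395.717710) px
  c2 = (578.609545, 189.317499) px
  c3 = (401.202126, 176.188116) px
Planar DLT: solve 8×8 A·h = b for H (H[2,2]=1):
  H  [+458.12398 -290.91247 +459.60025]
  H  [-76.77789 +821.11315 +274.96225]
  H  [-0.75553 -0.16309 +1.00000]
B = K⁻¹H; ‖b₁‖=1.140766, ‖b₂‖=1.140766; λ = 2/(‖b₁‖+‖b₂‖) = 0.876604, sign → tz>0 ⇒ λ=+0.876604
r₁ = λ·B[:,0] = (+0.74250,+0.10025,-0.66230); r₂ = λ·B[:,1] = (-0.25659,+0.95589,-0.14296)
r₃ = r₁×r₂ = (+0.61875,+0.27609,+0.73547); SVD([r₁ r₂ r₃]) → R = UVᵀ:
  R  [+0.74250 -0.25659 +0.61875]
  R  [+0.10025 +0.95589 +0.27609]
  R  [-0.66230 -0.14296 +0.73547]
t = (+0.15721, +0.06063, +0.87660) m
tr R = 2.433863; θ = arccos((tr R − 1)/2) = 0.771405 rad = 44.198°
axis k = ((R−Rᵀ)₃₂, (R−Rᵀ)₁₃, (R−Rᵀ)₂₁) / (2 sinθ) = (-0.300549, +0.918787, +0.255931)
rvec = θ·k = (-0.231845, +0.708757, +0.197426)

rvec=(-0.2318, 0.7088, 0.1974) tvec=(0.1572, 0.0606, 0.8766)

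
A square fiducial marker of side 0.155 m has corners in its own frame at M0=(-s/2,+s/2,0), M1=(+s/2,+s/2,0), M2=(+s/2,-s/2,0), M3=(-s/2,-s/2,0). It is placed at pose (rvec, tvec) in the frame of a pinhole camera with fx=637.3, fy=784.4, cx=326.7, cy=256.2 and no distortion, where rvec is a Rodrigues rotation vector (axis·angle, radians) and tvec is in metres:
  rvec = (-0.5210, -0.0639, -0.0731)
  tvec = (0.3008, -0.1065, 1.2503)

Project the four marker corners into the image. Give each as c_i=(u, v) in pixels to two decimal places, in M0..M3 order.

c0=(448.43, 233.21) c1=(527.92, 228.11) c2=(509.44, 148.57) c3=(434.53, 152.60)

Intrinsics K: fx=637.3, fy=784.4, cx=326.7, cy=256.2
Marker side s = 0.155 m; corners in marker frame (Z=0):
  M0 = (-0.0775, +0.0775, 0)
  M1 = (+0.0775, +0.0775, 0)
  M2 = (+0.0775, -0.0775, 0)
  M3 = (-0.0775, -0.0775, 0)
rvec = (-0.5210, -0.0639, -0.0731), |rvec| = θ = 0.52997 rad = 30.365°
Rodrigues: sinθ=0.50551, 1−cosθ=0.13718; R = I + sinθ·[k]× + (1−cosθ)·[k]×²:
    [+0.99540 +0.08599 -0.04235]
    [-0.05347 +0.86482 +0.49923]
    [+0.07955 -0.49467 +0.86543]
t = (0.3008, -0.1065, 1.2503) m
M0: Pc = R·M0+t = (+0.23032, -0.03533, +1.20580); u = 637.3·(+0.23032)/1.20580 + 326.7 = 448.4313, v = 784.4·(-0.03533)/1.20580 + 256.2 = 233.2150
M1: Pc = R·M1+t = (+0.38461, -0.04362, +1.21813); u = 637.3·(+0.38461)/1.21813 + 326.7 = 527.9186, v = 784.4·(-0.04362)/1.21813 + 256.2 = 228.1112
M2: Pc = R·M2+t = (+0.37128, -0.17767, +1.29480); u = 637.3·(+0.37128)/1.29480 + 326.7 = 509.4432, v = 784.4·(-0.17767)/1.29480 + 256.2 = 148.5682
M3: Pc = R·M3+t = (+0.21699, -0.16938, +1.28247); u = 637.3·(+0.21699)/1.28247 + 326.7 = 434.5305, v = 784.4·(-0.16938)/1.28247 + 256.2 = 152.6021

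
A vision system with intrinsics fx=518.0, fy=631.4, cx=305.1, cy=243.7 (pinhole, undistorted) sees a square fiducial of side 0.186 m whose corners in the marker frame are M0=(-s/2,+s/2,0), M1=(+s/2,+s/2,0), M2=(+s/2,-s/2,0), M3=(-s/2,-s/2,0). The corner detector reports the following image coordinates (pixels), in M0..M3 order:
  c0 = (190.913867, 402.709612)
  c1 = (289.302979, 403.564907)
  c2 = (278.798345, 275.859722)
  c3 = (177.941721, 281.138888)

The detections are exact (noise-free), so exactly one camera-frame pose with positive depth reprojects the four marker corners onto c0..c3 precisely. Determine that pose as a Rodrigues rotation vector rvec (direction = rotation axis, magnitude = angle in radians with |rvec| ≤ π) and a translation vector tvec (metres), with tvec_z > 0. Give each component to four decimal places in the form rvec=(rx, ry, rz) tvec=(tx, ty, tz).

rvec=(0.1595, 0.2349, -0.0729) tvec=(-0.1260, 0.1409, 0.9069)

Intrinsics K: fx=518.0, fy=631.4, cx=305.1, cy=243.7
Marker side s = 0.186 m; corners in marker frame (Z=0):
  M0 = (-0.0930, +0.0930, 0)
  M1 = (+0.0930, +0.0930, 0)
  M2 = (+0.0930, -0.0930, 0)
  M3 = (-0.0930, -0.0930, 0)
Detected image corners:
  c0 = (190.913867, 402.709612) px
  c1 = (289.302979, 403.564907) px
  c2 = (278.798345, 275.859722) px
  c3 = (177.941721, 281.138888) px
Planar DLT: solve 8×8 A·h = b for H (H[2,2]=1):
  H  [+474.20437 +101.68635 +233.11641]
  H  [-100.83402 +725.58946 +341.79569]
  H  [-0.26170 +0.16400 +1.00000]
B = K⁻¹H; ‖b₁‖=1.102709, ‖b₂‖=1.102709; λ = 2/(‖b₁‖+‖b₂‖) = 0.906858, sign → tz>0 ⇒ λ=+0.906858
r₁ = λ·B[:,0] = (+0.96997,-0.05322,-0.23733); r₂ = λ·B[:,1] = (+0.09042,+0.98474,+0.14872)
r₃ = r₁×r₂ = (+0.22579,-0.16572,+0.95998); SVD([r₁ r₂ r₃]) → R = UVᵀ:
  R  [+0.96997 +0.09042 +0.22579]
  R  [-0.05322 +0.98474 -0.16572]
  R  [-0.23733 +0.14872 +0.95998]
t = (-0.12602, +0.14089, +0.90686) m
tr R = 2.914683; θ = arccos((tr R − 1)/2) = 0.293138 rad = 16.796°
axis k = ((R−Rᵀ)₃₂, (R−Rᵀ)₁₃, (R−Rᵀ)₂₁) / (2 sinθ) = (+0.544099, +0.801358, -0.248559)
rvec = θ·k = (+0.159496, +0.234909, -0.072862)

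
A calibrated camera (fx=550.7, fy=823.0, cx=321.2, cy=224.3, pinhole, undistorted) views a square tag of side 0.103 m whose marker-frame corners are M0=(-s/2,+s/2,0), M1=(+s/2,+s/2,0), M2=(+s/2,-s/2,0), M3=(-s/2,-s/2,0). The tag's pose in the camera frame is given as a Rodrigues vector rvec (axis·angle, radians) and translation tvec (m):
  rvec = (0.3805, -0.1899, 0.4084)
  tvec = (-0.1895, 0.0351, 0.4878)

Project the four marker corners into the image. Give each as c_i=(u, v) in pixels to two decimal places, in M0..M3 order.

c0=(32.45, 326.13) c1=(145.90, 378.31) c2=(183.14, 240.31) c3=(63.63, 176.46)

Intrinsics K: fx=550.7, fy=823.0, cx=321.2, cy=224.3
Marker side s = 0.103 m; corners in marker frame (Z=0):
  M0 = (-0.0515, +0.0515, 0)
  M1 = (+0.0515, +0.0515, 0)
  M2 = (+0.0515, -0.0515, 0)
  M3 = (-0.0515, -0.0515, 0)
rvec = (0.3805, -0.1899, 0.4084), |rvec| = θ = 0.58960 rad = 33.782°
Rodrigues: sinθ=0.55603, 1−cosθ=0.16884; R = I + sinθ·[k]× + (1−cosθ)·[k]×²:
    [+0.90148 -0.42024 -0.10361]
    [+0.35005 +0.84868 -0.39650]
    [+0.25456 +0.32117 +0.91217]
t = (-0.1895, 0.0351, 0.4878) m
M0: Pc = R·M0+t = (-0.25757, +0.06078, +0.49123); u = 550.7·(-0.25757)/0.49123 + 321.2 = 32.4496, v = 823.0·(+0.06078)/0.49123 + 224.3 = 326.1285
M1: Pc = R·M1+t = (-0.16472, +0.09683, +0.51745); u = 550.7·(-0.16472)/0.51745 + 321.2 = 145.8995, v = 823.0·(+0.09683)/0.51745 + 224.3 = 378.3144
M2: Pc = R·M2+t = (-0.12143, +0.00942, +0.48437); u = 550.7·(-0.12143)/0.48437 + 321.2 = 183.1395, v = 823.0·(+0.00942)/0.48437 + 224.3 = 240.3071
M3: Pc = R·M3+t = (-0.21428, -0.02663, +0.45815); u = 550.7·(-0.21428)/0.45815 + 321.2 = 63.6292, v = 823.0·(-0.02663)/0.45815 + 224.3 = 176.4551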